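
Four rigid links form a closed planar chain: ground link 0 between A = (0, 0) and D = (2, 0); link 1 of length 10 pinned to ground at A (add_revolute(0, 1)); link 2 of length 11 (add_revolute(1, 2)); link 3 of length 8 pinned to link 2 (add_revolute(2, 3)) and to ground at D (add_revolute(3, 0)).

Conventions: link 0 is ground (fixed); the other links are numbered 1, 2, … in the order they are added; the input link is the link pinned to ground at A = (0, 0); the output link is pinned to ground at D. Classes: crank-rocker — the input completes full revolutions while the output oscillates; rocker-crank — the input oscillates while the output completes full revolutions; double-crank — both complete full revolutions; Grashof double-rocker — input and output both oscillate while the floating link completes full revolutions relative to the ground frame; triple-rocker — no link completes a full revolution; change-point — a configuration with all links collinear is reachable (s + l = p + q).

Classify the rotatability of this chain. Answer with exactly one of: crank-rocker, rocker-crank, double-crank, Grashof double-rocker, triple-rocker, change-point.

lengths: ground=2, input=10, coupler=11, output=8
sorted: s=2 (shortest), l=11 (longest), p+q=18
s + l = 13 vs p + q = 18
s + l < p + q (Grashof) with shortest = ground link → double-crank

double-crank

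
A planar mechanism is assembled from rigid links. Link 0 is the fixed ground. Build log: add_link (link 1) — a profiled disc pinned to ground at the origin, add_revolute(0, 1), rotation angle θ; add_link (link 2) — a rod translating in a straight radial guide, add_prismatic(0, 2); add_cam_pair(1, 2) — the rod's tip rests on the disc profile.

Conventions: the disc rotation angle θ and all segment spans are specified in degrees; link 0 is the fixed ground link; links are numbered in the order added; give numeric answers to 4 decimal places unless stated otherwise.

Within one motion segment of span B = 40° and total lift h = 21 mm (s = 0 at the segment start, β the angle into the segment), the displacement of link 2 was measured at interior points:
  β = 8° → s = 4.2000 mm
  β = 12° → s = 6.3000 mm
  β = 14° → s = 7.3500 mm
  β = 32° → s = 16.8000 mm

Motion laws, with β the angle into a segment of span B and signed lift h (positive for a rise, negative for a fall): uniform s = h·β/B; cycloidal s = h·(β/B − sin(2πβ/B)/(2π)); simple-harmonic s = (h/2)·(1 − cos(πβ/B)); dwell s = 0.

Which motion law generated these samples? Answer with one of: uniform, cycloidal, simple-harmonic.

candidates at β/B = r: uniform s = h·r (linear in β); cycloidal s = h·(r − sin(2πr)/(2π)); simple-harmonic s = (h/2)(1 − cos(πr))
β=8°: printed 4.2000 | uniform 4.2000, cycloidal 1.0213, simple-harmonic 2.0053
β=12°: printed 6.3000 | uniform 6.3000, cycloidal 3.1213, simple-harmonic 4.3283
β=14°: printed 7.3500 | uniform 7.3500, cycloidal 4.6461, simple-harmonic 5.7331
β=32°: printed 16.8000 | uniform 16.8000, cycloidal 19.9787, simple-harmonic 18.9947
only one law matches every sample → uniform

uniform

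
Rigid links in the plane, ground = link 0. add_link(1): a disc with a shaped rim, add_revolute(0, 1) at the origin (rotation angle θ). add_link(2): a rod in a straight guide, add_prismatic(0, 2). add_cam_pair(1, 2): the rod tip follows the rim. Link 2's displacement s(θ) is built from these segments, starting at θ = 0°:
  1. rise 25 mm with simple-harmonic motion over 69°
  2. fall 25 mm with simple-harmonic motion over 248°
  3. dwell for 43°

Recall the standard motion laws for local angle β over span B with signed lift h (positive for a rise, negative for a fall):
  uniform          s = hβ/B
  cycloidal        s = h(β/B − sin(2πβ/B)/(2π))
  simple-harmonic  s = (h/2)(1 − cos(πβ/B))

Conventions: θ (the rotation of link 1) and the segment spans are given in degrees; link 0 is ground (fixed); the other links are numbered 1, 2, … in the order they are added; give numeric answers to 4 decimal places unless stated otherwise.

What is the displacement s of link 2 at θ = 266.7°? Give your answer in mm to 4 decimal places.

segment 1 (0° to 69°, simple-harmonic, h = 25) is passed completely: s = 0.0000 + (25) = 25.0000
θ = 266.7° falls in segment 2 (69° to 317°, simple-harmonic, h = -25): β = 266.7 − 69 = 197.7°, B = 248°; Δs = -25/2·(1 − cos(π·0.7972)) = -22.5472; s = 25.0000 − 22.5472 = 2.4528

2.4528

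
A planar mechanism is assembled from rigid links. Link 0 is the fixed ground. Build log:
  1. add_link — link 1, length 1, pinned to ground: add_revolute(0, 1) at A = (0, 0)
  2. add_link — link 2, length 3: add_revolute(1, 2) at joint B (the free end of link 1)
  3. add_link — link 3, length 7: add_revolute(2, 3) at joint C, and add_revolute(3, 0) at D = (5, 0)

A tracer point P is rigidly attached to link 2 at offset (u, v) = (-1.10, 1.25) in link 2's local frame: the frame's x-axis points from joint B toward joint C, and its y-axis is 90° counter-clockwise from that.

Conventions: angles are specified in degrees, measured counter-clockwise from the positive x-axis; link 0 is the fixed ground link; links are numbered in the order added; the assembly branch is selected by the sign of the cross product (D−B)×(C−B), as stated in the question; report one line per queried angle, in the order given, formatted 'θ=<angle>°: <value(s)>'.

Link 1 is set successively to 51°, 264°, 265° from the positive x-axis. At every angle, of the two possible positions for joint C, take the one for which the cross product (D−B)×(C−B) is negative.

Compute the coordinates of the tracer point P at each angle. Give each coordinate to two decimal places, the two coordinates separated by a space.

A=(0,0), D=(5.00,0)
θ=51°: B = A + 1.00·(cos51°, sin51°) = (0.6293, 0.7771)
θ=51°: |BD| = 4.4392
θ=51°: circle(B,3.00) ∩ circle(D,7.00): a=-2.2857, h=1.9431
θ=51°:   candidates: C₊=(-1.2809,3.0904) cross=8.626; C₋=(-1.9612,-0.7358) cross=-8.626
θ=51°:   branch - wants cross < 0 → take C=(-1.9612,-0.7358) (cross=-8.626)
θ=51°: ex = (C−B)/|BC| = (-0.8635,-0.5043); ey = (0.5043,-0.8635)
θ=51°: P = B + -1.10·ex + 1.25·ey = (2.2096,0.2525)
θ=264°: B = A + 1.00·(cos264°, sin264°) = (-0.1045, -0.9945)
θ=264°: |BD| = 5.2005
θ=264°: circle(B,3.00) ∩ circle(D,7.00): a=-1.2455, h=2.7292
θ=264°:   candidates: C₊=(-1.8490,1.4461) cross=14.193; C₋=(-0.8051,-3.9116) cross=-14.193
θ=264°:   branch - wants cross < 0 → take C=(-0.8051,-3.9116) (cross=-14.193)
θ=264°: ex = (C−B)/|BC| = (-0.2335,-0.9723); ey = (0.9723,-0.2335)
θ=264°: P = B + -1.10·ex + 1.25·ey = (1.3678,-0.2169)
θ=265°: B = A + 1.00·(cos265°, sin265°) = (-0.0872, -0.9962)
θ=265°: |BD| = 5.1838
θ=265°: circle(B,3.00) ∩ circle(D,7.00): a=-1.2663, h=2.7196
θ=265°:   candidates: C₊=(-1.8525,1.4294) cross=14.098; C₋=(-0.8072,-3.9085) cross=-14.098
θ=265°:   branch - wants cross < 0 → take C=(-0.8072,-3.9085) (cross=-14.098)
θ=265°: ex = (C−B)/|BC| = (-0.2400,-0.9708); ey = (0.9708,-0.2400)
θ=265°: P = B + -1.10·ex + 1.25·ey = (1.3903,-0.2284)

θ=51°: 2.21 0.25
θ=264°: 1.37 -0.22
θ=265°: 1.39 -0.23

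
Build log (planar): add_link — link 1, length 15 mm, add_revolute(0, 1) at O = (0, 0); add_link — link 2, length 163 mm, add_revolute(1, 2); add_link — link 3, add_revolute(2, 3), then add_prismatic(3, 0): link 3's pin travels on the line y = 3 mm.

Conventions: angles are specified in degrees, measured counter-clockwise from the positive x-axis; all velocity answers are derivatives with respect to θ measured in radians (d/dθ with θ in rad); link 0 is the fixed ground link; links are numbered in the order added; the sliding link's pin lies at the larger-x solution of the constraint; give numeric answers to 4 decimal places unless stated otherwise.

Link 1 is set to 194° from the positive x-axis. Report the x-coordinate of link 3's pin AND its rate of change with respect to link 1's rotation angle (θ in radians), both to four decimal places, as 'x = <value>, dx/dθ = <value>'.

geometry: r = 15 mm, L = 163 mm, e = 3 mm
crank pin P = (r cos θ, r sin θ) = (-14.554436, -3.628828)
h = r sin θ − e = -3.628828 − 3 = -6.628828
x = r cos θ + √(L² − h²) = -14.554436 + 162.865155 = 148.310719
dx/dθ = −r sin θ − h·r cos θ/√(L² − h²) (θ in radians; h = -6.628828) = 3.036444

x = 148.3107, dx/dθ = 3.0364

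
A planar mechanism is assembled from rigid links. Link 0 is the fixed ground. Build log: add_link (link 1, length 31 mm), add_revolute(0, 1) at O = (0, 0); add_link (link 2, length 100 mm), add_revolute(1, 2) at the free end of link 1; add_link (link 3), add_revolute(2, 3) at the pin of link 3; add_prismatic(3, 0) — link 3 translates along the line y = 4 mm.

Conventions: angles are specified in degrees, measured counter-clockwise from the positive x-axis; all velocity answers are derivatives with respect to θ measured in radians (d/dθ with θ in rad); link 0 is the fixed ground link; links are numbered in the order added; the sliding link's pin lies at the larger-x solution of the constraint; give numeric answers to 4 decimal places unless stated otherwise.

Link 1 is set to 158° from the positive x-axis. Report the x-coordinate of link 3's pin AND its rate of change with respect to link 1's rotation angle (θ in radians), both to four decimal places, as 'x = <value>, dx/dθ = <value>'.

geometry: r = 31 mm, L = 100 mm, e = 4 mm
crank pin P = (r cos θ, r sin θ) = (-28.742699, 11.612804)
h = r sin θ − e = 11.612804 − 4 = 7.612804
x = r cos θ + √(L² − h²) = -28.742699 + 99.709805 = 70.967105
dx/dθ = −r sin θ − h·r cos θ/√(L² − h²) (θ in radians; h = 7.612804) = -9.418311

x = 70.9671, dx/dθ = -9.4183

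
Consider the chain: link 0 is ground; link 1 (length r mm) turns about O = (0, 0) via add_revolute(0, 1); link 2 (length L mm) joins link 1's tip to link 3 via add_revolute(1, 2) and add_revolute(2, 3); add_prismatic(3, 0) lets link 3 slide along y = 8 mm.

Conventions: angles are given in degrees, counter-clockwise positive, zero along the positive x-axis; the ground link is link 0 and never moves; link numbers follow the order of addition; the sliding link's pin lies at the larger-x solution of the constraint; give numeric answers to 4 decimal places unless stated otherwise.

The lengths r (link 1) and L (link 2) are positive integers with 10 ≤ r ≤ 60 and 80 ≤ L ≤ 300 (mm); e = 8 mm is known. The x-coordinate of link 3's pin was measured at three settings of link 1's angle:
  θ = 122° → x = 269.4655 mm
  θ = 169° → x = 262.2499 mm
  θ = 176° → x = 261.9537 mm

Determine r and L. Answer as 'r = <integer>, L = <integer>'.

constraint per measurement: (x − r cos θ)² + (r sin θ − e)² = L²
subtracting the θ₁ and θ₂ equations cancels the r² and L² terms:
r = (x₁² − x₂²) / (2[(x₁cos θ₁ + e sin θ₁) − (x₂cos θ₂ + e sin θ₂)]) = 16.0001 → r = 16
L² = (x₁ − r cos θ₁)² + (r sin θ₁ − e)² = 77283.9941 → L = 278.0000 → L = 278
check at θ₃=176°: x = 261.9537 (printed 261.9537) ✓

r = 16, L = 278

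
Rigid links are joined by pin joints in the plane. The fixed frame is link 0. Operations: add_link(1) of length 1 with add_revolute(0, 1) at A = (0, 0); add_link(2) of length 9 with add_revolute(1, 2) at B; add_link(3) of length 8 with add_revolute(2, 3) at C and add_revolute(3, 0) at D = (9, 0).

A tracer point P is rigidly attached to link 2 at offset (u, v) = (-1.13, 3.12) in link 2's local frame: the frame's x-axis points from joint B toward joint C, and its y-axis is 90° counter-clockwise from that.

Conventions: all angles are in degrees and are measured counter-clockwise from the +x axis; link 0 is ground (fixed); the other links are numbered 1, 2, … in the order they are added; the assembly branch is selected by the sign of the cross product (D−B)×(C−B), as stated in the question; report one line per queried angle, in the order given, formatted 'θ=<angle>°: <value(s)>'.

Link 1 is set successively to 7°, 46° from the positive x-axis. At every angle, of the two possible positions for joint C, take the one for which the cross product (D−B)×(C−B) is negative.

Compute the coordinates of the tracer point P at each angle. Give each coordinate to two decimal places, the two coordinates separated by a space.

A=(0,0), D=(9.00,0)
θ=7°: B = A + 1.00·(cos7°, sin7°) = (0.9925, 0.1219)
θ=7°: |BD| = 8.0084
θ=7°: circle(B,9.00) ∩ circle(D,8.00): a=5.0656, h=7.4391
θ=7°:   candidates: C₊=(6.1707,7.4830) cross=59.575; C₋=(5.9443,-7.3934) cross=-59.575
θ=7°:   branch - wants cross < 0 → take C=(5.9443,-7.3934) (cross=-59.575)
θ=7°: ex = (C−B)/|BC| = (0.5502,-0.8350); ey = (0.8350,0.5502)
θ=7°: P = B + -1.13·ex + 3.12·ey = (2.9761,2.7821)
θ=46°: B = A + 1.00·(cos46°, sin46°) = (0.6947, 0.7193)
θ=46°: |BD| = 8.3364
θ=46°: circle(B,9.00) ∩ circle(D,8.00): a=5.1878, h=7.3543
θ=46°:   candidates: C₊=(6.4977,7.5986) cross=61.309; C₋=(5.2286,-7.0552) cross=-61.309
θ=46°:   branch - wants cross < 0 → take C=(5.2286,-7.0552) (cross=-61.309)
θ=46°: ex = (C−B)/|BC| = (0.5038,-0.8638); ey = (0.8638,0.5038)
θ=46°: P = B + -1.13·ex + 3.12·ey = (2.8206,3.2672)

θ=7°: 2.98 2.78
θ=46°: 2.82 3.27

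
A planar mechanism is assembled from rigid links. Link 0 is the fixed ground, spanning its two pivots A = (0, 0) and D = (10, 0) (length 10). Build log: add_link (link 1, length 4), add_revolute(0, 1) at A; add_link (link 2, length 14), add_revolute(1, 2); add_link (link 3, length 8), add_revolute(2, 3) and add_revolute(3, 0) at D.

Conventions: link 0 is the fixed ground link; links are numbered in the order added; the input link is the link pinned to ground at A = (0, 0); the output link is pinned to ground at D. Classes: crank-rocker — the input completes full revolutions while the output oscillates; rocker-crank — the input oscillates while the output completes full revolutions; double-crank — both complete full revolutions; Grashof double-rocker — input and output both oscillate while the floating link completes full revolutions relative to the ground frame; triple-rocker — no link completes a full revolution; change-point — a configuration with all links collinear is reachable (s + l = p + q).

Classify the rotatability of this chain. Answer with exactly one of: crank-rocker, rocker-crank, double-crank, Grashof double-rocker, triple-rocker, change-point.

lengths: ground=10, input=4, coupler=14, output=8
sorted: s=4 (shortest), l=14 (longest), p+q=18
s + l = 18 vs p + q = 18
s + l = p + q → change-point (collinear configuration reachable)

change-point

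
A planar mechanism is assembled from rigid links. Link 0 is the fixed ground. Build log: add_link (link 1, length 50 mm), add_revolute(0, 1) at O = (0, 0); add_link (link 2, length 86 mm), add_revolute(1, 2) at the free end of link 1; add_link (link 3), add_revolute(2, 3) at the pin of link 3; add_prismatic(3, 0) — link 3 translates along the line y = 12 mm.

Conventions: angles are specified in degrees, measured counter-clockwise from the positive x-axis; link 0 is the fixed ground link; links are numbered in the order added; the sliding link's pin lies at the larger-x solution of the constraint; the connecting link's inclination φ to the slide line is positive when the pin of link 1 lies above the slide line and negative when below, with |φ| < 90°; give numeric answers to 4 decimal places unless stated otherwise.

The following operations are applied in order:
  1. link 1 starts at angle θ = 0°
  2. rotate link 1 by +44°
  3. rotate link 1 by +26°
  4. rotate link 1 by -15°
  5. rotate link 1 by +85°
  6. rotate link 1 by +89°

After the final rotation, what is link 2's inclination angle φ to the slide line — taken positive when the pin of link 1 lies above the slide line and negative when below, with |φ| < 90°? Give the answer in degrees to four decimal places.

geometry: r = 50 mm, L = 86 mm, e = 12 mm; θ starts at 0°
rotate link 1 by +44°: θ ← 0° +44° = 44°
rotate link 1 by +26°: θ ← 44° +26° = 70°
rotate link 1 by -15°: θ ← 70° -15° = 55°
rotate link 1 by +85°: θ ← 55° +85° = 140°
rotate link 1 by +89°: θ ← 140° +89° = 229°
h = r sin θ − e = -37.735479 − 12 = -49.735479
sin φ = h / L = -49.735479 / 86 = -0.57831952
φ = arcsin(-0.57831952) = -35.332433°

-35.3324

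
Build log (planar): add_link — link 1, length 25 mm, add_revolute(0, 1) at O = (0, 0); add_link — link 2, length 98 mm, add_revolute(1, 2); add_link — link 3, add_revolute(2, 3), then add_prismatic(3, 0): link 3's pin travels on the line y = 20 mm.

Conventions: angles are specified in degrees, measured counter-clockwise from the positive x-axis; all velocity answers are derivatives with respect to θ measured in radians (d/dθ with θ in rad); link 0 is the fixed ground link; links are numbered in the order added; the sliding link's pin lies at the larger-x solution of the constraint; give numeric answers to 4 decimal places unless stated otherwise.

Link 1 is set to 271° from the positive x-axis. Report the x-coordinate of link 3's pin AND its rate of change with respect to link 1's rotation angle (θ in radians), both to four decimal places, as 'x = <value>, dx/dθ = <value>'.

geometry: r = 25 mm, L = 98 mm, e = 20 mm
crank pin P = (r cos θ, r sin θ) = (0.436310, -24.996192)
h = r sin θ − e = -24.996192 − 20 = -44.996192
x = r cos θ + √(L² − h²) = 0.436310 + 87.059420 = 87.495731
dx/dθ = −r sin θ − h·r cos θ/√(L² − h²) (θ in radians; h = -44.996192) = 25.221697

x = 87.4957, dx/dθ = 25.2217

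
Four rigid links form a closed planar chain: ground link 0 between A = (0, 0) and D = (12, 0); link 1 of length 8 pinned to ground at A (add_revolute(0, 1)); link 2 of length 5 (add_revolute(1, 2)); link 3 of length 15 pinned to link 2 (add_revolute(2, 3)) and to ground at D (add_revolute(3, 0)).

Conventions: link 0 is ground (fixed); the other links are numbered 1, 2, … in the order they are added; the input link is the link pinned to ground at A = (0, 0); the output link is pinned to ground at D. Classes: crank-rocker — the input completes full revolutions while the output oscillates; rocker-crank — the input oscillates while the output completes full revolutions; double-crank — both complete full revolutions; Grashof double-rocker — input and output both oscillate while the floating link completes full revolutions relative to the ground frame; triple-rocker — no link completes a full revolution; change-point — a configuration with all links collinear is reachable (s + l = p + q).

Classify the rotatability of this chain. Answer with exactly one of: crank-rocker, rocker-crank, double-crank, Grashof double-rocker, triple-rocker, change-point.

lengths: ground=12, input=8, coupler=5, output=15
sorted: s=5 (shortest), l=15 (longest), p+q=20
s + l = 20 vs p + q = 20
s + l = p + q → change-point (collinear configuration reachable)

change-point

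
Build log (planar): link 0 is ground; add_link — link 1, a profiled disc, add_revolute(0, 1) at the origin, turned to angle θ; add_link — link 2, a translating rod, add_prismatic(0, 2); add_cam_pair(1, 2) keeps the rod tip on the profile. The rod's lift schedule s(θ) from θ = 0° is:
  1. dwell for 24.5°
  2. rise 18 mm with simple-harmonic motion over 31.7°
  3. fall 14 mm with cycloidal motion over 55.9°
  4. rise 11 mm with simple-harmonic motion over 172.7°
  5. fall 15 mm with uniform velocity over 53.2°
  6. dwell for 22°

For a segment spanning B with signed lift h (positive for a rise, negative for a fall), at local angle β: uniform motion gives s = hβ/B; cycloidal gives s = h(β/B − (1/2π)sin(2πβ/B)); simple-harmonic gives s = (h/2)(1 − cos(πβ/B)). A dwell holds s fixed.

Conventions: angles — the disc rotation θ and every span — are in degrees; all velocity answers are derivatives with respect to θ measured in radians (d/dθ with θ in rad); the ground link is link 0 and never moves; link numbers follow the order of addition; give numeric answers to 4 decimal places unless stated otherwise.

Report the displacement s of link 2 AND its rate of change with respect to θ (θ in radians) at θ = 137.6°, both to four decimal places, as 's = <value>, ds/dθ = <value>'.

seg 1 [0°–24.5°] dwell: s stays 0.0000
seg 2 [24.5°–56.2°] simple-harmonic, h=18: full span → s += 18 → s = 18.0000
seg 3 [56.2°–112.1°] cycloidal, h=-14: full span → s += -14 → s = 4.0000
seg 4 [112.1°–284.8°] simple-harmonic, h=11: θ=137.6° here. β=25.5, B=172.7. 11/2·(1 − cos(π·0.1477)) = 0.5812 → s = 4.5812
velocity in seg [112.1°–284.8°] (simple-harmonic), θ in radians: β = 25.5° = 0.4451 rad, B = 172.7° = 3.0142 rad; ds/dθ = (πh/(2B)) sin(πβ/B) = (π·11/(2·3.0142)) sin(π·0.1477) = 2.564793 mm/rad

s = 4.5812, ds/dθ = 2.5648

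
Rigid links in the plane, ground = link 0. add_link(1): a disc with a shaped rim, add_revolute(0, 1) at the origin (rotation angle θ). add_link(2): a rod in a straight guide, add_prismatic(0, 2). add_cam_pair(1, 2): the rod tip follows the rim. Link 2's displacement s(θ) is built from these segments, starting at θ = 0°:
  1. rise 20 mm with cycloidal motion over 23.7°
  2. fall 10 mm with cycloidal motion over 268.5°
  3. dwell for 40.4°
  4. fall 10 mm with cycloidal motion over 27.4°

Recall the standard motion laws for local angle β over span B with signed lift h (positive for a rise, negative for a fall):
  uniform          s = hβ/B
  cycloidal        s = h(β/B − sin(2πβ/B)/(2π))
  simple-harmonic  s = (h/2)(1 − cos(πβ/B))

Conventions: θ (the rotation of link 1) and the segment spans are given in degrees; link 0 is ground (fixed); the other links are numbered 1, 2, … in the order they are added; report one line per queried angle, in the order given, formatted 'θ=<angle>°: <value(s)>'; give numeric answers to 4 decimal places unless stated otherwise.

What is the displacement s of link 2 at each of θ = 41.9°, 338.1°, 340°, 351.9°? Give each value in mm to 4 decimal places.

segment 1 (0° to 23.7°, cycloidal, h = 20) is passed completely: s = 0.0000 + (20) = 20.0000
θ = 41.9° falls in segment 2 (23.7° to 292.2°, cycloidal, h = -10): β = 41.9 − 23.7 = 18.2°, B = 268.5°; Δs = -10·(0.0678 − sin(2π·0.0678)/(2π)) = -0.0203; s = 20.0000 − 0.0203 = 19.9797
segment 2 (23.7° to 292.2°, cycloidal, h = -10) is passed completely: s = 20.0000 + (-10) = 10.0000
segment 3 (292.2° to 332.6°, dwell): s unchanged at 10.0000
θ = 338.1° falls in segment 4 (332.6° to 360°, cycloidal, h = -10): β = 338.1 − 332.6 = 5.5°, B = 27.4°; Δs = -10·(0.2007 − sin(2π·0.2007)/(2π)) = -0.4914; s = 10.0000 − 0.4914 = 9.5086
θ = 340° falls in segment 4 (332.6° to 360°, cycloidal, h = -10): β = 340 − 332.6 = 7.4°, B = 27.4°; Δs = -10·(0.2701 − sin(2π·0.2701)/(2π)) = -1.1218; s = 10.0000 − 1.1218 = 8.8782
θ = 351.9° falls in segment 4 (332.6° to 360°, cycloidal, h = -10): β = 351.9 − 332.6 = 19.3°, B = 27.4°; Δs = -10·(0.7044 − sin(2π·0.7044)/(2π)) = -8.5704; s = 10.0000 − 8.5704 = 1.4296

θ=41.9°: 19.9797
θ=338.1°: 9.5086
θ=340°: 8.8782
θ=351.9°: 1.4296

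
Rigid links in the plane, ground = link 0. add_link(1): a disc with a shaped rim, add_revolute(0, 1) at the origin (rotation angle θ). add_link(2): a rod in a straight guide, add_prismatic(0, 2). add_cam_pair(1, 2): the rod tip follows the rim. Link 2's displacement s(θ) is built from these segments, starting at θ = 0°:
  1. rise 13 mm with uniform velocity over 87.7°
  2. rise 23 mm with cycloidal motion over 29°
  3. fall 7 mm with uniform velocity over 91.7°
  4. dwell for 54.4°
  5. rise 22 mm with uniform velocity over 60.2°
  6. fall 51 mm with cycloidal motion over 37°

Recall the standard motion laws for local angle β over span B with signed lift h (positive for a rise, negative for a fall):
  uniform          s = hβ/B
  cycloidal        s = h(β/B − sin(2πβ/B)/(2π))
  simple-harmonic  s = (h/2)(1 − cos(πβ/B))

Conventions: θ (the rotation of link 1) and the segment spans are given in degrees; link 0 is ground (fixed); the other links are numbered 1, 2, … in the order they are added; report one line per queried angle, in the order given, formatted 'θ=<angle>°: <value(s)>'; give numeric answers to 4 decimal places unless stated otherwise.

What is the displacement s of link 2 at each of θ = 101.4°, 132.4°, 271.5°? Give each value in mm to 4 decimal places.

segment 1 (0° to 87.7°, uniform, h = 13) is passed completely: s = 0.0000 + (13) = 13.0000
θ = 101.4° falls in segment 2 (87.7° to 116.7°, cycloidal, h = 23): β = 101.4 − 87.7 = 13.7°, B = 29°; Δs = 23·(0.4724 − sin(2π·0.4724)/(2π)) = 10.2342; s = 13.0000 + 10.2342 = 23.2342
segment 2 (87.7° to 116.7°, cycloidal, h = 23) is passed completely: s = 13.0000 + (23) = 36.0000
θ = 132.4° falls in segment 3 (116.7° to 208.4°, uniform, h = -7): β = 132.4 − 116.7 = 15.7°, B = 91.7°; Δs = -7·15.7/91.7 = -1.1985; s = 36.0000 − 1.1985 = 34.8015
segment 3 (116.7° to 208.4°, uniform, h = -7) is passed completely: s = 36.0000 + (-7) = 29.0000
segment 4 (208.4° to 262.8°, dwell): s unchanged at 29.0000
θ = 271.5° falls in segment 5 (262.8° to 323°, uniform, h = 22): β = 271.5 − 262.8 = 8.7°, B = 60.2°; Δs = 22·8.7/60.2 = 3.1794; s = 29.0000 + 3.1794 = 32.1794

θ=101.4°: 23.2342
θ=132.4°: 34.8015
θ=271.5°: 32.1794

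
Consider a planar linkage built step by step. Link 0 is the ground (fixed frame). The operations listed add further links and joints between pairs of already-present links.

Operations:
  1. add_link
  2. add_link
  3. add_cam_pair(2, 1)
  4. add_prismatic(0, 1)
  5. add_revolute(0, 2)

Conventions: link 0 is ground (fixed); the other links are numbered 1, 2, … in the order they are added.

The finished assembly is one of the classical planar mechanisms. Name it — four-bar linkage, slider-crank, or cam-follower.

links: 3 (incl. ground); joints: 1 revolute, 1 prismatic, 1 higher (cam) pair, forming one closed loop
3 links, revolute + prismatic + higher pair in one loop → cam-follower

cam-follower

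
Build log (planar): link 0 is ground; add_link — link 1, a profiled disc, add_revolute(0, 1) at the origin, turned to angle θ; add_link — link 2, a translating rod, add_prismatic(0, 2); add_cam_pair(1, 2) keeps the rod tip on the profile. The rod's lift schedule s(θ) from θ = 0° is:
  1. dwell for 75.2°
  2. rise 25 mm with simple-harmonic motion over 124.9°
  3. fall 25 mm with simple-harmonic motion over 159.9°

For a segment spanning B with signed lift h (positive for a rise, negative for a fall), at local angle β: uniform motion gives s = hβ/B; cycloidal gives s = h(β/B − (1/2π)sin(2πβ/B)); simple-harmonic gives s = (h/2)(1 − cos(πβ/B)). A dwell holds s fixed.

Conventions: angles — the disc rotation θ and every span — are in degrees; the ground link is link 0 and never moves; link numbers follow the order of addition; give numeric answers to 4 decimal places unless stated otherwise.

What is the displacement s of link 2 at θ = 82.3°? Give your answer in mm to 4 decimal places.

seg 1 [0°–75.2°] dwell: s stays 0.0000
seg 2 [75.2°–200.1°] simple-harmonic, h=25: θ=82.3° here. β=7.1, B=124.9. 25/2·(1 − cos(π·0.0568)) = 0.1988 → s = 0.1988

0.1988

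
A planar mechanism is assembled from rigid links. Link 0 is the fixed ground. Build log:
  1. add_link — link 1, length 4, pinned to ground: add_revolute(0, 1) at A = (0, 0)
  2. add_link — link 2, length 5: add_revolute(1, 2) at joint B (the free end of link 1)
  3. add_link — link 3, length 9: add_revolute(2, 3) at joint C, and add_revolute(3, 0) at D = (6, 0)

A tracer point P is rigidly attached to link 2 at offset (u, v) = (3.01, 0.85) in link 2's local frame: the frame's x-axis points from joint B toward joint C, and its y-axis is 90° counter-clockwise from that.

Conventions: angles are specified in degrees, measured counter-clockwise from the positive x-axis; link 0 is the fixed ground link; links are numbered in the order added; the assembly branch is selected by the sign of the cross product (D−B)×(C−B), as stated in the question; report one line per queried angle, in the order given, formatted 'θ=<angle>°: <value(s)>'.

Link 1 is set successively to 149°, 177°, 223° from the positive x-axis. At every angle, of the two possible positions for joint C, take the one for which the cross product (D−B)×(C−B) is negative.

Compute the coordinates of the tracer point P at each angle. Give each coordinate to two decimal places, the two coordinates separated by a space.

A=(0,0), D=(6.00,0)
θ=149°: B = A + 4.00·(cos149°, sin149°) = (-3.4287, 2.0602)
θ=149°: |BD| = 9.6511
θ=149°: circle(B,5.00) ∩ circle(D,9.00): a=1.9243, h=4.6149
θ=149°:   candidates: C₊=(-0.5636,6.1579) cross=44.539; C₋=(-2.5338,-2.8591) cross=-44.539
θ=149°:   branch - wants cross < 0 → take C=(-2.5338,-2.8591) (cross=-44.539)
θ=149°: ex = (C−B)/|BC| = (0.1790,-0.9839); ey = (0.9839,0.1790)
θ=149°: P = B + 3.01·ex + 0.85·ey = (-2.0537,-0.7491)
θ=177°: B = A + 4.00·(cos177°, sin177°) = (-3.9945, 0.2093)
θ=177°: |BD| = 9.9967
θ=177°: circle(B,5.00) ∩ circle(D,9.00): a=2.1974, h=4.4912
θ=177°:   candidates: C₊=(-1.7035,4.6536) cross=44.898; C₋=(-1.8916,-4.3269) cross=-44.898
θ=177°:   branch - wants cross < 0 → take C=(-1.8916,-4.3269) (cross=-44.898)
θ=177°: ex = (C−B)/|BC| = (0.4206,-0.9073); ey = (0.9073,0.4206)
θ=177°: P = B + 3.01·ex + 0.85·ey = (-1.9574,-2.1640)
θ=223°: B = A + 4.00·(cos223°, sin223°) = (-2.9254, -2.7280)
θ=223°: |BD| = 9.3330
θ=223°: circle(B,5.00) ∩ circle(D,9.00): a=1.6664, h=4.7141
θ=223°:   candidates: C₊=(-2.7097,2.2674) cross=43.997; C₋=(0.0461,-6.7492) cross=-43.997
θ=223°:   branch - wants cross < 0 → take C=(0.0461,-6.7492) (cross=-43.997)
θ=223°: ex = (C−B)/|BC| = (0.5943,-0.8042); ey = (0.8042,0.5943)
θ=223°: P = B + 3.01·ex + 0.85·ey = (-0.4529,-4.6436)

θ=149°: -2.05 -0.75
θ=177°: -1.96 -2.16
θ=223°: -0.45 -4.64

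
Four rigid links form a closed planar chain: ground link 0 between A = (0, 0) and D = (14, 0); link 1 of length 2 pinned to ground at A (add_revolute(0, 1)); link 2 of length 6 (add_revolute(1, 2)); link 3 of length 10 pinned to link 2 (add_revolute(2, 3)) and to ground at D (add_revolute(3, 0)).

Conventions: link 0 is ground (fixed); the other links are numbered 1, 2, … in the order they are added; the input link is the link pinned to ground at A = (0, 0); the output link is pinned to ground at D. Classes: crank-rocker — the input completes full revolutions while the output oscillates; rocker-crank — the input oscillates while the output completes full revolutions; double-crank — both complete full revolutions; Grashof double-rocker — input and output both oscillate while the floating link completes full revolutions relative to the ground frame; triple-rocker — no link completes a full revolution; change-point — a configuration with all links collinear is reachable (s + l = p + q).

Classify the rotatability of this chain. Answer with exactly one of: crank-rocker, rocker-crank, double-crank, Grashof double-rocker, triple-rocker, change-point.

lengths: ground=14, input=2, coupler=6, output=10
sorted: s=2 (shortest), l=14 (longest), p+q=16
s + l = 16 vs p + q = 16
s + l = p + q → change-point (collinear configuration reachable)

change-point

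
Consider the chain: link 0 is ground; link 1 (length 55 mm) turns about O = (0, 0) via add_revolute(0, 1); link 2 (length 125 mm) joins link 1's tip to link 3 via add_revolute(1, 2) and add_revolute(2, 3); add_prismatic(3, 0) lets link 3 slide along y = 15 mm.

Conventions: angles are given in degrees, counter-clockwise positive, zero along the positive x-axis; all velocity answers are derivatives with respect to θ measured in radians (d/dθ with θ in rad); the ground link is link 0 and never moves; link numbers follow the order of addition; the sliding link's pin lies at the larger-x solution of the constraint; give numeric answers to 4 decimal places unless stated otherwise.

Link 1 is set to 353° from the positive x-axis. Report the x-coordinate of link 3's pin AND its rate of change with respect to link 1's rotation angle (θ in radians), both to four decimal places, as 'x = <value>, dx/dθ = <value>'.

geometry: r = 55 mm, L = 125 mm, e = 15 mm
crank pin P = (r cos θ, r sin θ) = (54.590038, -6.702814)
h = r sin θ − e = -6.702814 − 15 = -21.702814
x = r cos θ + √(L² − h²) = 54.590038 + 123.101535 = 177.691573
dx/dθ = −r sin θ − h·r cos θ/√(L² − h²) (θ in radians; h = -21.702814) = 16.327044

x = 177.6916, dx/dθ = 16.3270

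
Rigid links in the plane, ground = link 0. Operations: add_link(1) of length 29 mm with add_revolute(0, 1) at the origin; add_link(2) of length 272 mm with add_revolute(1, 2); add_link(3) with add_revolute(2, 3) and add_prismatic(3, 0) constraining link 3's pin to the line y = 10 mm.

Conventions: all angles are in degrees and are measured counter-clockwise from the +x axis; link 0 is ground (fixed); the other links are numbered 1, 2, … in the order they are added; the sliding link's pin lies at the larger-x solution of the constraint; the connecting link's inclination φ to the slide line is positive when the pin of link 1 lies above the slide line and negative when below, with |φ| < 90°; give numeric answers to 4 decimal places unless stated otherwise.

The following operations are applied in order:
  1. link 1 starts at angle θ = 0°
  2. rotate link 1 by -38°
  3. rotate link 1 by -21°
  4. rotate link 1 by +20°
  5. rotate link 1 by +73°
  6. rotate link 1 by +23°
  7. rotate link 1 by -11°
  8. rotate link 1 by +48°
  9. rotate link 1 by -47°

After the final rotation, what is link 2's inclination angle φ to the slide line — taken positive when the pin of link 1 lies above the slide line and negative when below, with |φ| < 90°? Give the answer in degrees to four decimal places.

geometry: r = 29 mm, L = 272 mm, e = 10 mm; θ starts at 0°
rotate link 1 by -38°: θ ← 0° -38° = -38°
rotate link 1 by -21°: θ ← -38° -21° = -59°
rotate link 1 by +20°: θ ← -59° +20° = -39°
rotate link 1 by +73°: θ ← -39° +73° = 34°
rotate link 1 by +23°: θ ← 34° +23° = 57°
rotate link 1 by -11°: θ ← 57° -11° = 46°
rotate link 1 by +48°: θ ← 46° +48° = 94°
rotate link 1 by -47°: θ ← 94° -47° = 47°
h = r sin θ − e = 21.209257 − 10 = 11.209257
sin φ = h / L = 11.209257 / 272 = 0.04121050
φ = arcsin(0.04121050) = 2.361857°

2.3619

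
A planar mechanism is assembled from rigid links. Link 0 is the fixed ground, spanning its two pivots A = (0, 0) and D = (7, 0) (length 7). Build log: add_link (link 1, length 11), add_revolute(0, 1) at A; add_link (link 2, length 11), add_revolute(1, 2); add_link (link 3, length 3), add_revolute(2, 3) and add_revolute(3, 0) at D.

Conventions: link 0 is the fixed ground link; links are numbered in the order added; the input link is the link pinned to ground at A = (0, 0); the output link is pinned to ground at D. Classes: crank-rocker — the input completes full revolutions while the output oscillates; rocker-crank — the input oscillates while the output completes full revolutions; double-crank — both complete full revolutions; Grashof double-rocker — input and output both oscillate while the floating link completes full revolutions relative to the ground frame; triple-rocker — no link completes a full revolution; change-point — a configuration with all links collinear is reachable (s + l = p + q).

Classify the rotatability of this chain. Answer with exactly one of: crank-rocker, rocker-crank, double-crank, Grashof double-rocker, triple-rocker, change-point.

lengths: ground=7, input=11, coupler=11, output=3
sorted: s=3 (shortest), l=11 (longest), p+q=18
s + l = 14 vs p + q = 18
s + l < p + q (Grashof) with shortest = output link → rocker-crank

rocker-crank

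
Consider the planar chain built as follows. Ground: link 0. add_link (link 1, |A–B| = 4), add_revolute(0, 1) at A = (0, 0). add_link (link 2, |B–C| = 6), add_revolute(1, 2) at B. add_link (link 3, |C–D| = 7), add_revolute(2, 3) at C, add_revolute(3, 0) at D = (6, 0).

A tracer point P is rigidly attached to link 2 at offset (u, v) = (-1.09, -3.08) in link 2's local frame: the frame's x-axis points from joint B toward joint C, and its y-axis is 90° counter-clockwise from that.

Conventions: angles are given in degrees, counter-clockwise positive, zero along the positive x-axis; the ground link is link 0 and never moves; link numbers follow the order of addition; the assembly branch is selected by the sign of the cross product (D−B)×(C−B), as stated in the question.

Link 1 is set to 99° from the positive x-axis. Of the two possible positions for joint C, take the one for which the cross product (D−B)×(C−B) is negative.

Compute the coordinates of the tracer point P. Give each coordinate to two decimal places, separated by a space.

A=(0,0), D=(6.00,0)
B = A + 4.00·(cos99°, sin99°) = (-0.6257, 3.9508)
|BD| = 7.7142
circle(B,6.00) ∩ circle(D,7.00): a=3.0145, h=5.1878
  candidates: C₊=(4.6203,6.8627) cross=40.019; C₋=(-0.6934,-2.0489) cross=-40.019
  branch - wants cross < 0 → take C=(-0.6934,-2.0489) (cross=-40.019)
ex = (C−B)/|BC| = (-0.0113,-0.9999); ey = (0.9999,-0.0113)
P = B + -1.09·ex + -3.08·ey = (-3.6932,5.0754)

-3.69 5.08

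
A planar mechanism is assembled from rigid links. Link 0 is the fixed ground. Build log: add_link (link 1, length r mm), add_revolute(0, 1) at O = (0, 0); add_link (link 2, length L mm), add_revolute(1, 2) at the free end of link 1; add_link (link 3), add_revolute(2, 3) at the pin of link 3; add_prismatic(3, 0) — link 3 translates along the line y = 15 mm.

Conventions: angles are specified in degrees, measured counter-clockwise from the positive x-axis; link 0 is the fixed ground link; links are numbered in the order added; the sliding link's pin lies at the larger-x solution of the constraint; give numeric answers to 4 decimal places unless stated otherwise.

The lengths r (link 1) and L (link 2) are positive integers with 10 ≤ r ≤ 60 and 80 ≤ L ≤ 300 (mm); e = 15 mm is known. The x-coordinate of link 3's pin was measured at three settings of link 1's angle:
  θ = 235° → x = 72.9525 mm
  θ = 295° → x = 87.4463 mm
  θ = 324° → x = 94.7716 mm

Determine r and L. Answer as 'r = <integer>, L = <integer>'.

constraint per measurement: (x − r cos θ)² + (r sin θ − e)² = L²
subtracting the θ₁ and θ₂ equations cancels the r² and L² terms:
r = (x₁² − x₂²) / (2[(x₁cos θ₁ + e sin θ₁) − (x₂cos θ₂ + e sin θ₂)]) = 15.0000 → r = 15
L² = (x₁ − r cos θ₁)² + (r sin θ₁ − e)² = 7396.0007 → L = 86.0000 → L = 86
check at θ₃=324°: x = 94.7716 (printed 94.7716) ✓

r = 15, L = 86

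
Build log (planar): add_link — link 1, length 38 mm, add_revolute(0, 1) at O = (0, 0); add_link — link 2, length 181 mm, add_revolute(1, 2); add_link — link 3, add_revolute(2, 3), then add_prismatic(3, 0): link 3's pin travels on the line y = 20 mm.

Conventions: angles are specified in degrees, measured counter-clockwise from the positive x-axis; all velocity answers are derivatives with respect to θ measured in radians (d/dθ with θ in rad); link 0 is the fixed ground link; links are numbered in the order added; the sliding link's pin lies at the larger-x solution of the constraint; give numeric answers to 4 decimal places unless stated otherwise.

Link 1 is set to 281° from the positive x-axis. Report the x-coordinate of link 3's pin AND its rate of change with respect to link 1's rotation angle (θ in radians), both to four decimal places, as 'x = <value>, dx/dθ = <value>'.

geometry: r = 38 mm, L = 181 mm, e = 20 mm
crank pin P = (r cos θ, r sin θ) = (7.250742, -37.301833)
h = r sin θ − e = -37.301833 − 20 = -57.301833
x = r cos θ + √(L² − h²) = 7.250742 + 171.690128 = 178.940869
dx/dθ = −r sin θ − h·r cos θ/√(L² − h²) (θ in radians; h = -57.301833) = 39.721779

x = 178.9409, dx/dθ = 39.7218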